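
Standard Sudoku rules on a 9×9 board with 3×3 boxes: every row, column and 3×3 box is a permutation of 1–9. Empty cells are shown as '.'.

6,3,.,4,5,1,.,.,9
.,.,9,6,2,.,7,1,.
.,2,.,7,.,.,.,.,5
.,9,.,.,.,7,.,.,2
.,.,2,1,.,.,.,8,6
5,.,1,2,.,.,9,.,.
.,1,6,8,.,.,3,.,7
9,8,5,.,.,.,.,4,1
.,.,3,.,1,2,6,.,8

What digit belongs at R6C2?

6

R1C8 = 2 (sole candidate).
R8C4 = 3 (sole candidate).
R8C6 = 6 (sole candidate).
R8C7 = 2 (sole candidate).
R1C7 = 8 (sole candidate).
R3C7 = 4 (sole candidate).
R4C4 = 5 (sole candidate).
R4C7 = 1 (sole candidate).
R4C8 = 3 (sole candidate).
R5C7 = 5 (sole candidate).
R6C8 = 7 (sole candidate).
R6C9 = 4 (sole candidate).
R8C5 = 7 (sole candidate).
R9C4 = 9 (sole candidate).
R9C8 = 5 (sole candidate).
R1C3 = 7 (sole candidate).
R2C9 = 3 (sole candidate).
R3C3 = 8 (sole candidate).
R3C8 = 6 (sole candidate).
R4C3 = 4 (sole candidate).
R5C2 = 7 (sole candidate).
R6C2 = 6: row 6 has {1,2,4,5,7,9}; col 2 has {1,2,3,7,8,9}; box has {1,2,4,5,7,9} → only 6 remains.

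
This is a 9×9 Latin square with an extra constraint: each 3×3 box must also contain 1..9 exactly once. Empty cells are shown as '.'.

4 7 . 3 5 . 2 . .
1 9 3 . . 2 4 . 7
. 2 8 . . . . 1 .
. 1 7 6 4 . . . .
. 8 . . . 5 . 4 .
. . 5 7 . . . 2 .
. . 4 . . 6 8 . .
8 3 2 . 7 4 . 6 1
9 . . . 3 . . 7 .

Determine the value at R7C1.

7

R1C3 = 6 (sole candidate).
R2C4 = 8 (sole candidate).
R2C5 = 6 (sole candidate).
R2C8 = 5 (sole candidate).
R3C1 = 5 (sole candidate).
R3C5 = 9 (sole candidate).
R3C6 = 7 (sole candidate).
R5C3 = 9 (sole candidate).
R7C1 = 7: row 7 has {4,6,8}; col 1 has {1,4,5,8,9}; box has {2,3,4,8,9} → only 7 remains.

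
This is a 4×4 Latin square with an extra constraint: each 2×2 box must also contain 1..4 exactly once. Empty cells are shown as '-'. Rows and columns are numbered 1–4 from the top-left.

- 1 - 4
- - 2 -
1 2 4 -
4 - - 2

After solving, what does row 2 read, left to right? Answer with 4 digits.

r1c3 = 3 (sole candidate).
r2c1 = 3: row 2 has {2}; col 1 has {1,4}; box has {1} → only 3 remains.
r2c2 = 4: row 2 has {2,3}; col 2 has {1,2}; box has {1,3} → only 4 remains.
r2c4 = 1: row 2 has {2,3,4}; col 4 has {2,4}; box has {2,3,4} → only 1 remains.

3421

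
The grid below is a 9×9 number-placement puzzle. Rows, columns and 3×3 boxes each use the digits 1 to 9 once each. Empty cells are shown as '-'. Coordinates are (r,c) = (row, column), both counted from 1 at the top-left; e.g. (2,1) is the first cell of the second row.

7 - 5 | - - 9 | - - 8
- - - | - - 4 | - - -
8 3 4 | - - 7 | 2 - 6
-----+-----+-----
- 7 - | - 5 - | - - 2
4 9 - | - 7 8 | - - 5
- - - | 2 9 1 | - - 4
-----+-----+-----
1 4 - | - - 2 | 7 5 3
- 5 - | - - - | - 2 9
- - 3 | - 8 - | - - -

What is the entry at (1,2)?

1

(3,5) = 1: row 3 has {2,3,4,6,7,8}; col 5 has {5,7,8,9}; box has {4,7,9} → only 1 remains.
(3,8) = 9: row 3 has {1,2,3,4,6,7,8}; col 8 has {2,5}; box has {2,6,8} → only 9 remains.
(7,5) = 6: row 7 has {1,2,3,4,5,7}; col 5 has {1,5,7,8,9}; box has {2,8} → only 6 remains.
(8,1) = 6: row 8 has {2,5,9}; col 1 has {1,4,7,8}; box has {1,3,4,5} → only 6 remains.
(8,6) = 3: row 8 has {2,5,6,9}; col 6 has {1,2,4,7,8,9}; box has {2,6,8} → only 3 remains.
(9,2) = 2: row 9 has {3,8}; col 2 has {3,4,5,7,9}; box has {1,3,4,5,6} → only 2 remains.
(9,6) = 5: row 9 has {2,3,8}; col 6 has {1,2,3,4,7,8,9}; box has {2,3,6,8} → only 5 remains.
(9,9) = 1: row 9 has {2,3,5,8}; col 9 has {2,3,4,5,6,8,9}; box has {2,3,5,7,9} → only 1 remains.
(2,9) = 7: row 2 has {4}; col 9 has {1,2,3,4,5,6,8,9}; box has {2,6,8,9} → only 7 remains.
(3,4) = 5: row 3 has {1,2,3,4,6,7,8,9}; col 4 has {2}; box has {1,4,7,9} → only 5 remains.
(4,1) = 3: row 4 has {2,5,7}; col 1 has {1,4,6,7,8}; box has {4,7,9} → only 3 remains.
(4,6) = 6: row 4 has {2,3,5,7}; col 6 has {1,2,3,4,5,7,8,9}; box has {1,2,5,7,8,9} → only 6 remains.
(5,4) = 3: row 5 has {4,5,7,8,9}; col 4 has {2,5}; box has {1,2,5,6,7,8,9} → only 3 remains.
(6,1) = 5: row 6 has {1,2,4,9}; col 1 has {1,3,4,6,7,8}; box has {3,4,7,9} → only 5 remains.
(7,4) = 9: row 7 has {1,2,3,4,5,6,7}; col 4 has {2,3,5}; box has {2,3,5,6,8} → only 9 remains.
(8,5) = 4: row 8 has {2,3,5,6,9}; col 5 has {1,5,6,7,8,9}; box has {2,3,5,6,8,9} → only 4 remains.
(8,7) = 8: row 8 has {2,3,4,5,6,9}; col 7 has {2,7}; box has {1,2,3,5,7,9} → only 8 remains.
(9,1) = 9: row 9 has {1,2,3,5,8}; col 1 has {1,3,4,5,6,7,8}; box has {1,2,3,4,5,6} → only 9 remains.
(9,4) = 7: row 9 has {1,2,3,5,8,9}; col 4 has {2,3,5,9}; box has {2,3,4,5,6,8,9} → only 7 remains.
(1,4) = 6: row 1 has {5,7,8,9}; col 4 has {2,3,5,7,9}; box has {1,4,5,7,9} → only 6 remains.
(2,1) = 2: row 2 has {4,7}; col 1 has {1,3,4,5,6,7,8,9}; box has {3,4,5,7,8} → only 2 remains.
(2,4) = 8: row 2 has {2,4,7}; col 4 has {2,3,5,6,7,9}; box has {1,4,5,6,7,9} → only 8 remains.
(2,5) = 3: row 2 has {2,4,7,8}; col 5 has {1,4,5,6,7,8,9}; box has {1,4,5,6,7,8,9} → only 3 remains.
(2,8) = 1: row 2 has {2,3,4,7,8}; col 8 has {2,5,9}; box has {2,6,7,8,9} → only 1 remains.
(4,4) = 4: row 4 has {2,3,5,6,7}; col 4 has {2,3,5,6,7,8,9}; box has {1,2,3,5,6,7,8,9} → only 4 remains.
(4,8) = 8: row 4 has {2,3,4,5,6,7}; col 8 has {1,2,5,9}; box has {2,4,5} → only 8 remains.
(5,8) = 6: row 5 has {3,4,5,7,8,9}; col 8 has {1,2,5,8,9}; box has {2,4,5,8} → only 6 remains.
(6,7) = 3: row 6 has {1,2,4,5,9}; col 7 has {2,7,8}; box has {2,4,5,6,8} → only 3 remains.
(6,8) = 7: row 6 has {1,2,3,4,5,9}; col 8 has {1,2,5,6,8,9}; box has {2,3,4,5,6,8} → only 7 remains.
(7,3) = 8: row 7 has {1,2,3,4,5,6,7,9}; col 3 has {3,4,5}; box has {1,2,3,4,5,6,9} → only 8 remains.
(8,3) = 7: row 8 has {2,3,4,5,6,8,9}; col 3 has {3,4,5,8}; box has {1,2,3,4,5,6,8,9} → only 7 remains.
(8,4) = 1: row 8 has {2,3,4,5,6,7,8,9}; col 4 has {2,3,4,5,6,7,8,9}; box has {2,3,4,5,6,7,8,9} → only 1 remains.
(9,8) = 4: row 9 has {1,2,3,5,7,8,9}; col 8 has {1,2,5,6,7,8,9}; box has {1,2,3,5,7,8,9} → only 4 remains.
(1,2) = 1: row 1 has {5,6,7,8,9}; col 2 has {2,3,4,5,7,9}; box has {2,3,4,5,7,8} → only 1 remains.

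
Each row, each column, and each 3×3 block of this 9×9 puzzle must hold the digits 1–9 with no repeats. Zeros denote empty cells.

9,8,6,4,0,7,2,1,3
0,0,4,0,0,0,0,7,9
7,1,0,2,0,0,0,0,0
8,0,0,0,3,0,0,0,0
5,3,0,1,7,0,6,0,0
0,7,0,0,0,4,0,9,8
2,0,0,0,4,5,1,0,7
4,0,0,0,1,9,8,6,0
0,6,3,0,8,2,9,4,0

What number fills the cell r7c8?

3

r1c5 = 5 (sole candidate).
r2c1 = 3 (sole candidate).
r2c5 = 6 (sole candidate).
r2c7 = 5 (sole candidate).
r3c3 = 5 (sole candidate).
r3c5 = 9 (sole candidate).
r3c7 = 4 (sole candidate).
r3c8 = 8 (sole candidate).
r3c9 = 6 (sole candidate).
r4c6 = 6 (sole candidate).
r4c7 = 7 (sole candidate).
r5c6 = 8 (sole candidate).
r5c8 = 2 (sole candidate).
r5c9 = 4 (sole candidate).
r6c4 = 5 (sole candidate).
r6c5 = 2 (sole candidate).
r6c7 = 3 (sole candidate).
r7c2 = 9 (sole candidate).
r7c3 = 8 (sole candidate).
r7c8 = 3: row 7 has {1,2,4,5,7,8,9}; col 8 has {1,2,4,6,7,8,9}; box has {1,4,6,7,8,9} → only 3 remains.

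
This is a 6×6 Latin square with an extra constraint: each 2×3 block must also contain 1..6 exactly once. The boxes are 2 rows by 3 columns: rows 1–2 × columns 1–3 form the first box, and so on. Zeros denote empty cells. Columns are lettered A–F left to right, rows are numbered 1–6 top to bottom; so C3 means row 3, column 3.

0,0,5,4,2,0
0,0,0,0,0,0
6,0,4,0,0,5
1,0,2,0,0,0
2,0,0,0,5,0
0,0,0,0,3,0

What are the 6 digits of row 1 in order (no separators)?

A1 = 3: row 1 has {2,4,5}; col 1 has {1,2,6}; box has {5} → only 3 remains.
A2 = 4 (sole candidate).
B3 = 3 (sole candidate).
E3 = 1 (sole candidate).
B4 = 5 (sole candidate).
A6 = 5 (sole candidate).
E2 = 6 (sole candidate).
D3 = 2 (sole candidate).
E4 = 4 (sole candidate).
F1 = 1: row 1 has {2,3,4,5}; col 6 has {5}; box has {2,4,6} → only 1 remains.
C2 = 1 (sole candidate).
F2 = 3 (sole candidate).
F4 = 6 (sole candidate).
F5 = 4 (sole candidate).
C6 = 6 (sole candidate).
D6 = 1 (sole candidate).
F6 = 2 (sole candidate).
B1 = 6: row 1 has {1,2,3,4,5}; col 2 has {3,5}; box has {1,3,4,5} → only 6 remains.

365421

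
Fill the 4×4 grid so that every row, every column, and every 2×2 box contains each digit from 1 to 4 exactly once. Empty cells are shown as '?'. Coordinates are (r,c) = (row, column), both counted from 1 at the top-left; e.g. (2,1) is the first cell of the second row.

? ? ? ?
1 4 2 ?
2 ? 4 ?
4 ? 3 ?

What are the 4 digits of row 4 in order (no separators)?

(1,1) = 3 (sole candidate).
(1,2) = 2 (sole candidate).
(1,3) = 1 (sole candidate).
(1,4) = 4 (sole candidate).
(2,4) = 3 (sole candidate).
(3,4) = 1 (sole candidate).
(4,2) = 1: row 4 has {3,4}; col 2 has {2,4}; box has {2,4} → only 1 remains.
(4,4) = 2: row 4 has {1,3,4}; col 4 has {1,3,4}; box has {1,3,4} → only 2 remains.

4132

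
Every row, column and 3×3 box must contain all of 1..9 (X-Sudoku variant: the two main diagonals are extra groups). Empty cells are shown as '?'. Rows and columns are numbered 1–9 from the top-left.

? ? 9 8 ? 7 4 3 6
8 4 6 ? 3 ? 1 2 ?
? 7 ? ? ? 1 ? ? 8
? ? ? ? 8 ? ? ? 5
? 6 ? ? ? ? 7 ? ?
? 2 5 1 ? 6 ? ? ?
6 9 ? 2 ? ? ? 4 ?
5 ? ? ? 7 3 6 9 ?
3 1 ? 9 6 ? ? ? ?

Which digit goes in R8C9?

R1C2 = 5: row 1 has {3,4,6,7,8,9}; col 2 has {1,2,4,6,7,9}; box has {4,6,7,8,9} → only 5 remains.
R1C5 = 2: row 1 has {3,4,5,6,7,8,9}; col 5 has {3,6,7,8}; box has {1,3,7,8} → only 2 remains.
R2C4 = 5: row 2 has {1,2,3,4,6,8}; col 4 has {1,2,8,9}; box has {1,2,3,7,8} → only 5 remains.
R2C6 = 9: row 2 has {1,2,3,4,5,6,8}; col 6 has {1,3,6,7}; box has {1,2,3,5,7,8} → only 9 remains.
R2C9 = 7: row 2 has {1,2,3,4,5,6,8,9}; col 9 has {5,6,8}; box has {1,2,3,4,6,8} → only 7 remains.
R3C1 = 2: row 3 has {1,7,8}; col 1 has {3,5,6,8}; box has {4,5,6,7,8,9} → only 2 remains.
R3C3 = 3: row 3 has {1,2,7,8}; col 3 has {5,6,9}; box has {2,4,5,6,7,8,9}; main diagonal has {4,6,9} → only 3 remains.
R3C5 = 4: row 3 has {1,2,3,7,8}; col 5 has {2,3,6,7,8}; box has {1,2,3,5,7,8,9} → only 4 remains.
R3C8 = 5: row 3 has {1,2,3,4,7,8}; col 8 has {2,3,4,9}; box has {1,2,3,4,6,7,8} → only 5 remains.
R4C2 = 3: row 4 has {5,8}; col 2 has {1,2,4,5,6,7,9}; box has {2,5,6} → only 3 remains.
R4C4 = 7: row 4 has {3,5,8}; col 4 has {1,2,5,8,9}; box has {1,6,8}; main diagonal has {3,4,6,9} → only 7 remains.
R4C6 = 4: row 4 has {3,5,7,8}; col 6 has {1,3,6,7,9}; box has {1,6,7,8}; anti-diagonal has {1,2,3,6} → only 4 remains.
R5C4 = 3: row 5 has {6,7}; col 4 has {1,2,5,7,8,9}; box has {1,4,6,7,8} → only 3 remains.
R5C5 = 5: row 5 has {3,6,7}; col 5 has {2,3,4,6,7,8}; box has {1,3,4,6,7,8}; main diagonal has {3,4,6,7,9}; anti-diagonal has {1,2,3,4,6} → only 5 remains.
R5C6 = 2: row 5 has {3,5,6,7}; col 6 has {1,3,4,6,7,9}; box has {1,3,4,5,6,7,8} → only 2 remains.
R6C5 = 9: row 6 has {1,2,5,6}; col 5 has {2,3,4,5,6,7,8}; box has {1,2,3,4,5,6,7,8} → only 9 remains.
R6C8 = 8: row 6 has {1,2,5,6,9}; col 8 has {2,3,4,5,9}; box has {5,7} → only 8 remains.
R7C5 = 1: row 7 has {2,4,6,9}; col 5 has {2,3,4,5,6,7,8,9}; box has {2,3,6,7,9} → only 1 remains.
R7C7 = 8: row 7 has {1,2,4,6,9}; col 7 has {1,4,6,7}; box has {4,6,9}; main diagonal has {3,4,5,6,7,9} → only 8 remains.
R7C9 = 3: row 7 has {1,2,4,6,8,9}; col 9 has {5,6,7,8}; box has {4,6,8,9} → only 3 remains.
R8C2 = 8: row 8 has {3,5,6,7,9}; col 2 has {1,2,3,4,5,6,7,9}; box has {1,3,5,6,9}; anti-diagonal has {1,2,3,4,5,6} → only 8 remains.
R8C4 = 4: row 8 has {3,5,6,7,8,9}; col 4 has {1,2,3,5,7,8,9}; box has {1,2,3,6,7,9} → only 4 remains.
R9C8 = 7: row 9 has {1,3,6,9}; col 8 has {2,3,4,5,8,9}; box has {3,4,6,8,9} → only 7 remains.
R9C9 = 2: row 9 has {1,3,6,7,9}; col 9 has {3,5,6,7,8}; box has {3,4,6,7,8,9}; main diagonal has {3,4,5,6,7,8,9} → only 2 remains.
R1C1 = 1: row 1 has {2,3,4,5,6,7,8,9}; col 1 has {2,3,5,6,8}; box has {2,3,4,5,6,7,8,9}; main diagonal has {2,3,4,5,6,7,8,9} → only 1 remains.
R3C4 = 6: row 3 has {1,2,3,4,5,7,8}; col 4 has {1,2,3,4,5,7,8,9}; box has {1,2,3,4,5,7,8,9} → only 6 remains.
R3C7 = 9: row 3 has {1,2,3,4,5,6,7,8}; col 7 has {1,4,6,7,8}; box has {1,2,3,4,5,6,7,8}; anti-diagonal has {1,2,3,4,5,6,8} → only 9 remains.
R4C1 = 9: row 4 has {3,4,5,7,8}; col 1 has {1,2,3,5,6,8}; box has {2,3,5,6} → only 9 remains.
R4C3 = 1: row 4 has {3,4,5,7,8,9}; col 3 has {3,5,6,9}; box has {2,3,5,6,9} → only 1 remains.
R4C7 = 2: row 4 has {1,3,4,5,7,8,9}; col 7 has {1,4,6,7,8,9}; box has {5,7,8} → only 2 remains.
R4C8 = 6: row 4 has {1,2,3,4,5,7,8,9}; col 8 has {2,3,4,5,7,8,9}; box has {2,5,7,8} → only 6 remains.
R5C1 = 4: row 5 has {2,3,5,6,7}; col 1 has {1,2,3,5,6,8,9}; box has {1,2,3,5,6,9} → only 4 remains.
R5C3 = 8: row 5 has {2,3,4,5,6,7}; col 3 has {1,3,5,6,9}; box has {1,2,3,4,5,6,9} → only 8 remains.
R5C8 = 1: row 5 has {2,3,4,5,6,7,8}; col 8 has {2,3,4,5,6,7,8,9}; box has {2,5,6,7,8} → only 1 remains.
R5C9 = 9: row 5 has {1,2,3,4,5,6,7,8}; col 9 has {2,3,5,6,7,8}; box has {1,2,5,6,7,8} → only 9 remains.
R6C1 = 7: row 6 has {1,2,5,6,8,9}; col 1 has {1,2,3,4,5,6,8,9}; box has {1,2,3,4,5,6,8,9} → only 7 remains.
R6C7 = 3: row 6 has {1,2,5,6,7,8,9}; col 7 has {1,2,4,6,7,8,9}; box has {1,2,5,6,7,8,9} → only 3 remains.
R6C9 = 4: row 6 has {1,2,3,5,6,7,8,9}; col 9 has {2,3,5,6,7,8,9}; box has {1,2,3,5,6,7,8,9} → only 4 remains.
R7C3 = 7: row 7 has {1,2,3,4,6,8,9}; col 3 has {1,3,5,6,8,9}; box has {1,3,5,6,8,9}; anti-diagonal has {1,2,3,4,5,6,8,9} → only 7 remains.
R7C6 = 5: row 7 has {1,2,3,4,6,7,8,9}; col 6 has {1,2,3,4,6,7,9}; box has {1,2,3,4,6,7,9} → only 5 remains.
R8C3 = 2: row 8 has {3,4,5,6,7,8,9}; col 3 has {1,3,5,6,7,8,9}; box has {1,3,5,6,7,8,9} → only 2 remains.
R8C9 = 1: row 8 has {2,3,4,5,6,7,8,9}; col 9 has {2,3,4,5,6,7,8,9}; box has {2,3,4,6,7,8,9} → only 1 remains.

1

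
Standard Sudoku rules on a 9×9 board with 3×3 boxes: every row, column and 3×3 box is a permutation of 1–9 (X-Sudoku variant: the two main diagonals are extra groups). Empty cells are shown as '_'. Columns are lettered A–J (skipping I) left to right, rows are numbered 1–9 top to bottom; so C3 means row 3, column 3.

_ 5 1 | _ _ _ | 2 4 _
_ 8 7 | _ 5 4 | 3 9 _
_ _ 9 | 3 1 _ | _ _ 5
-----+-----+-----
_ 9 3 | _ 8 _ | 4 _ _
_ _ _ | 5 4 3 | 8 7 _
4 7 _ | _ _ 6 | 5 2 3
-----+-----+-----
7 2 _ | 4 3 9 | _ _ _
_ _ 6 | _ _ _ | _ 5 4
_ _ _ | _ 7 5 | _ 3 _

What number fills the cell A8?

9

A1 = 3: row 1 has {1,2,4,5}; col 1 has {4,7}; box has {1,5,7,8,9}; main diagonal has {4,5,6,8,9} → only 3 remains.
C5 = 2: row 5 has {3,4,5,7,8}; col 3 has {1,3,6,7,9}; box has {3,4,7,9} → only 2 remains.
C6 = 8: row 6 has {2,3,4,5,6,7}; col 3 has {1,2,3,6,7,9}; box has {2,3,4,7,9} → only 8 remains.
D6 = 1: row 6 has {2,3,4,5,6,7,8}; col 4 has {3,4,5}; box has {3,4,5,6,8}; anti-diagonal has {4,9} → only 1 remains.
E6 = 9: row 6 has {1,2,3,4,5,6,7,8}; col 5 has {1,3,4,5,7,8}; box has {1,3,4,5,6,8} → only 9 remains.
C7 = 5: row 7 has {2,3,4,7,9}; col 3 has {1,2,3,6,7,8,9}; box has {2,6,7}; anti-diagonal has {1,4,9} → only 5 remains.
G7 = 1: row 7 has {2,3,4,5,7,9}; col 7 has {2,3,4,5,8}; box has {3,4,5}; main diagonal has {3,4,5,6,8,9} → only 1 remains.
B8 = 3: row 8 has {4,5,6}; col 2 has {2,5,7,8,9}; box has {2,5,6,7}; anti-diagonal has {1,4,5,9} → only 3 remains.
E8 = 2: row 8 has {3,4,5,6}; col 5 has {1,3,4,5,7,8,9}; box has {3,4,5,7,9} → only 2 remains.
A9 = 8: row 9 has {3,5,7}; col 1 has {3,4,7}; box has {2,3,5,6,7}; anti-diagonal has {1,3,4,5,9} → only 8 remains.
C9 = 4: row 9 has {3,5,7,8}; col 3 has {1,2,3,5,6,7,8,9}; box has {2,3,5,6,7,8} → only 4 remains.
D9 = 6: row 9 has {3,4,5,7,8}; col 4 has {1,3,4,5}; box has {2,3,4,5,7,9} → only 6 remains.
G9 = 9: row 9 has {3,4,5,6,7,8}; col 7 has {1,2,3,4,5,8}; box has {1,3,4,5} → only 9 remains.
J9 = 2: row 9 has {3,4,5,6,7,8,9}; col 9 has {3,4,5}; box has {1,3,4,5,9}; main diagonal has {1,3,4,5,6,8,9} → only 2 remains.
E1 = 6: row 1 has {1,2,3,4,5}; col 5 has {1,2,3,4,5,7,8,9}; box has {1,3,4,5} → only 6 remains.
J1 = 7: row 1 has {1,2,3,4,5,6}; col 9 has {2,3,4,5}; box has {2,3,4,5,9}; anti-diagonal has {1,3,4,5,8,9} → only 7 remains.
D2 = 2: row 2 has {3,4,5,7,8,9}; col 4 has {1,3,4,5,6}; box has {1,3,4,5,6} → only 2 remains.
G3 = 6: row 3 has {1,3,5,9}; col 7 has {1,2,3,4,5,8,9}; box has {2,3,4,5,7,9}; anti-diagonal has {1,3,4,5,7,8,9} → only 6 remains.
H3 = 8: row 3 has {1,3,5,6,9}; col 8 has {2,3,4,5,7,9}; box has {2,3,4,5,6,7,9} → only 8 remains.
D4 = 7: row 4 has {3,4,8,9}; col 4 has {1,2,3,4,5,6}; box has {1,3,4,5,6,8,9}; main diagonal has {1,2,3,4,5,6,8,9} → only 7 remains.
F4 = 2: row 4 has {3,4,7,8,9}; col 6 has {3,4,5,6,9}; box has {1,3,4,5,6,7,8,9}; anti-diagonal has {1,3,4,5,6,7,8,9} → only 2 remains.
H7 = 6: row 7 has {1,2,3,4,5,7,9}; col 8 has {2,3,4,5,7,8,9}; box has {1,2,3,4,5,9} → only 6 remains.
J7 = 8: row 7 has {1,2,3,4,5,6,7,9}; col 9 has {2,3,4,5,7}; box has {1,2,3,4,5,6,9} → only 8 remains.
D8 = 8: row 8 has {2,3,4,5,6}; col 4 has {1,2,3,4,5,6,7}; box has {2,3,4,5,6,7,9} → only 8 remains.
F8 = 1: row 8 has {2,3,4,5,6,8}; col 6 has {2,3,4,5,6,9}; box has {2,3,4,5,6,7,8,9} → only 1 remains.
G8 = 7: row 8 has {1,2,3,4,5,6,8}; col 7 has {1,2,3,4,5,6,8,9}; box has {1,2,3,4,5,6,8,9} → only 7 remains.
B9 = 1: row 9 has {2,3,4,5,6,7,8,9}; col 2 has {2,3,5,7,8,9}; box has {2,3,4,5,6,7,8} → only 1 remains.
D1 = 9: row 1 has {1,2,3,4,5,6,7}; col 4 has {1,2,3,4,5,6,7,8}; box has {1,2,3,4,5,6} → only 9 remains.
F1 = 8: row 1 has {1,2,3,4,5,6,7,9}; col 6 has {1,2,3,4,5,6,9}; box has {1,2,3,4,5,6,9} → only 8 remains.
A2 = 6: row 2 has {2,3,4,5,7,8,9}; col 1 has {3,4,7,8}; box has {1,3,5,7,8,9} → only 6 remains.
J2 = 1: row 2 has {2,3,4,5,6,7,8,9}; col 9 has {2,3,4,5,7,8}; box has {2,3,4,5,6,7,8,9} → only 1 remains.
A3 = 2: row 3 has {1,3,5,6,8,9}; col 1 has {3,4,6,7,8}; box has {1,3,5,6,7,8,9} → only 2 remains.
B3 = 4: row 3 has {1,2,3,5,6,8,9}; col 2 has {1,2,3,5,7,8,9}; box has {1,2,3,5,6,7,8,9} → only 4 remains.
F3 = 7: row 3 has {1,2,3,4,5,6,8,9}; col 6 has {1,2,3,4,5,6,8,9}; box has {1,2,3,4,5,6,8,9} → only 7 remains.
H4 = 1: row 4 has {2,3,4,7,8,9}; col 8 has {2,3,4,5,6,7,8,9}; box has {2,3,4,5,7,8} → only 1 remains.
J4 = 6: row 4 has {1,2,3,4,7,8,9}; col 9 has {1,2,3,4,5,7,8}; box has {1,2,3,4,5,7,8} → only 6 remains.
A5 = 1: row 5 has {2,3,4,5,7,8}; col 1 has {2,3,4,6,7,8}; box has {2,3,4,7,8,9} → only 1 remains.
B5 = 6: row 5 has {1,2,3,4,5,7,8}; col 2 has {1,2,3,4,5,7,8,9}; box has {1,2,3,4,7,8,9} → only 6 remains.
J5 = 9: row 5 has {1,2,3,4,5,6,7,8}; col 9 has {1,2,3,4,5,6,7,8}; box has {1,2,3,4,5,6,7,8} → only 9 remains.
A8 = 9: row 8 has {1,2,3,4,5,6,7,8}; col 1 has {1,2,3,4,6,7,8}; box has {1,2,3,4,5,6,7,8} → only 9 remains.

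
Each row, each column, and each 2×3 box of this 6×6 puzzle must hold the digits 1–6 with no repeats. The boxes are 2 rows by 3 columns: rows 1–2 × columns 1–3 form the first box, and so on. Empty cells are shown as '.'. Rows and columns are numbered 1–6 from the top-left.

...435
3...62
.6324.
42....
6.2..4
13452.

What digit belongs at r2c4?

r1c1 = 2: row 1 has {3,4,5}; col 1 has {1,3,4,6}; box has {3} → only 2 remains.
r1c2 = 1: row 1 has {2,3,4,5}; col 2 has {2,3,6}; box has {2,3} → only 1 remains.
r1c3 = 6: row 1 has {1,2,3,4,5}; col 3 has {2,3,4}; box has {1,2,3} → only 6 remains.
r2c3 = 5: row 2 has {2,3,6}; col 3 has {2,3,4,6}; box has {1,2,3,6} → only 5 remains.
r2c4 = 1: row 2 has {2,3,5,6}; col 4 has {2,4,5}; box has {2,3,4,5,6} → only 1 remains.

1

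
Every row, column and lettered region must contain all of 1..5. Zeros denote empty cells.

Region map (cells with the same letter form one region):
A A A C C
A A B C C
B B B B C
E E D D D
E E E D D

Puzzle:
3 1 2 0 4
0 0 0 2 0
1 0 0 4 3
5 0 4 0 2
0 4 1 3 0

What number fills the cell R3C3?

R1C4 = 5: row 1 has {1,2,3,4}; col 4 has {2,3,4}; region has {2,3,4} → only 5 remains.
R2C1 = 4: row 2 has {2}; col 1 has {1,3,5}; region has {1,2,3} → only 4 remains.
R2C2 = 5: row 2 has {2,4}; col 2 has {1,4}; region has {1,2,3,4} → only 5 remains.
R2C3 = 3: row 2 has {2,4,5}; col 3 has {1,2,4}; region has {1,4} → only 3 remains.
R2C5 = 1: row 2 has {2,3,4,5}; col 5 has {2,3,4}; region has {2,3,4,5} → only 1 remains.
R3C2 = 2: row 3 has {1,3,4}; col 2 has {1,4,5}; region has {1,3,4} → only 2 remains.
R3C3 = 5: row 3 has {1,2,3,4}; col 3 has {1,2,3,4}; region has {1,2,3,4} → only 5 remains.

5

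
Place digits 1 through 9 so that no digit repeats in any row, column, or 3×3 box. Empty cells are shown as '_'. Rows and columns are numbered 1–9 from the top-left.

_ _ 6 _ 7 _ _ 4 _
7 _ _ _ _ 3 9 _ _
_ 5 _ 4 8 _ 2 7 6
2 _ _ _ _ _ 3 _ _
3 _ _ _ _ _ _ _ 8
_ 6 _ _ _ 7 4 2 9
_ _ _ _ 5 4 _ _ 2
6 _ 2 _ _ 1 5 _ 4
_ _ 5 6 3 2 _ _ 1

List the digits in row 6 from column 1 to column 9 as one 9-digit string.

row 2, column 9 = 5 (sole candidate).
row 3, column 6 = 9 (sole candidate).
row 4, column 9 = 7 (sole candidate).
row 6, column 5 = 1: row 6 has {2,4,6,7,9}; col 5 has {3,5,7,8}; box has {7} → only 1 remains.
row 8, column 5 = 9 (sole candidate).
row 1, column 6 = 5 (sole candidate).
row 1, column 9 = 3 (sole candidate).
row 3, column 1 = 1 (sole candidate).
row 3, column 3 = 3 (sole candidate).
row 5, column 6 = 6 (sole candidate).
row 5, column 7 = 1 (sole candidate).
row 5, column 8 = 5 (sole candidate).
row 6, column 3 = 8: row 6 has {1,2,4,6,7,9}; col 3 has {2,3,5,6}; box has {2,3,6} → only 8 remains.
row 1, column 7 = 8 (sole candidate).
row 2, column 3 = 4 (sole candidate).
row 2, column 8 = 1 (sole candidate).
row 4, column 5 = 4 (sole candidate).
row 4, column 6 = 8 (sole candidate).
row 4, column 8 = 6 (sole candidate).
row 5, column 5 = 2 (sole candidate).
row 6, column 1 = 5: row 6 has {1,2,4,6,7,8,9}; col 1 has {1,2,3,6,7}; box has {2,3,6,8} → only 5 remains.
row 6, column 4 = 3: row 6 has {1,2,4,5,6,7,8,9}; col 4 has {4,6}; box has {1,2,4,6,7,8} → only 3 remains.

568317429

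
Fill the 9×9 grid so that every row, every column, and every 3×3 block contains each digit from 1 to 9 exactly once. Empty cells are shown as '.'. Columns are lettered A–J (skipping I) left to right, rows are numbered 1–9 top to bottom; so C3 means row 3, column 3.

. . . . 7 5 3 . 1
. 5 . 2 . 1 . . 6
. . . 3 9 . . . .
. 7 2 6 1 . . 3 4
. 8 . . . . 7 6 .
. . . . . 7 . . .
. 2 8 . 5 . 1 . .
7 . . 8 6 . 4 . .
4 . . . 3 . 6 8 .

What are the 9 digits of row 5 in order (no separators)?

184523769

D1 = 4: row 1 has {1,3,5,7}; col 4 has {2,3,6,8}; box has {1,2,3,5,7,9} → only 4 remains.
E2 = 8: row 2 has {1,2,5,6}; col 5 has {1,3,5,6,7,9}; box has {1,2,3,4,5,7,9} → only 8 remains.
G2 = 9: row 2 has {1,2,5,6,8}; col 7 has {1,3,4,6,7}; box has {1,3,6} → only 9 remains.
F3 = 6: row 3 has {3,9}; col 6 has {1,5,7}; box has {1,2,3,4,5,7,8,9} → only 6 remains.
H1 = 2: row 1 has {1,3,4,5,7}; col 8 has {3,6,8}; box has {1,3,6,9} → only 2 remains.
A2 = 3: row 2 has {1,2,5,6,8,9}; col 1 has {4,7}; box has {5} → only 3 remains.
A1 = 8: in row 1, 8 can only go here (every other open cell in that row sees an 8).
A3 = 2: in row 3, 2 can only go here (every other open cell in that row sees a 2).
J7 = 3: in row 7, 3 can only go here (every other open cell in that row sees a 3).
F7 = 4: in row 7, 4 can only go here (every other open cell in that row sees a 4).
A7 = 6: in row 7, 6 can only go here (every other open cell in that row sees a 6).
D9 = 1: in column 4, 1 can only go here (every other open cell in that column sees a 1).
B9 = 9: row 9 has {1,3,4,6,8}; col 2 has {2,5,7,8}; box has {2,4,6,7,8} → only 9 remains.
C9 = 5: row 9 has {1,3,4,6,8,9}; col 3 has {2,8}; box has {2,4,6,7,8,9} → only 5 remains.
F9 = 2: row 9 has {1,3,4,5,6,8,9}; col 6 has {1,4,5,6,7}; box has {1,3,4,5,6,8} → only 2 remains.
J9 = 7: row 9 has {1,2,3,4,5,6,8,9}; col 9 has {1,3,4,6}; box has {1,3,4,6,8} → only 7 remains.
B1 = 6: row 1 has {1,2,3,4,5,7,8}; col 2 has {2,5,7,8,9}; box has {2,3,5,8} → only 6 remains.
C1 = 9: row 1 has {1,2,3,4,5,6,7,8}; col 3 has {2,5,8}; box has {2,3,5,6,8} → only 9 remains.
H7 = 9: row 7 has {1,2,3,4,5,6,8}; col 8 has {2,3,6,8}; box has {1,3,4,6,7,8} → only 9 remains.
F8 = 9: row 8 has {4,6,7,8}; col 6 has {1,2,4,5,6,7}; box has {1,2,3,4,5,6,8} → only 9 remains.
H8 = 5: row 8 has {4,6,7,8,9}; col 8 has {2,3,6,8,9}; box has {1,3,4,6,7,8,9} → only 5 remains.
J8 = 2: row 8 has {4,5,6,7,8,9}; col 9 has {1,3,4,6,7}; box has {1,3,4,5,6,7,8,9} → only 2 remains.
F4 = 8: row 4 has {1,2,3,4,6,7}; col 6 has {1,2,4,5,6,7,9}; box has {1,6,7} → only 8 remains.
G4 = 5: row 4 has {1,2,3,4,6,7,8}; col 7 has {1,3,4,6,7,9}; box has {3,4,6,7} → only 5 remains.
F5 = 3: row 5 has {6,7,8}; col 6 has {1,2,4,5,6,7,8,9}; box has {1,6,7,8} → only 3 remains.
J5 = 9: row 5 has {3,6,7,8}; col 9 has {1,2,3,4,6,7}; box has {3,4,5,6,7} → only 9 remains.
H6 = 1: row 6 has {7}; col 8 has {2,3,5,6,8,9}; box has {3,4,5,6,7,9} → only 1 remains.
J6 = 8: row 6 has {1,7}; col 9 has {1,2,3,4,6,7,9}; box has {1,3,4,5,6,7,9} → only 8 remains.
D7 = 7: row 7 has {1,2,3,4,5,6,8,9}; col 4 has {1,2,3,4,6,8}; box has {1,2,3,4,5,6,8,9} → only 7 remains.
G3 = 8: row 3 has {2,3,6,9}; col 7 has {1,3,4,5,6,7,9}; box has {1,2,3,6,9} → only 8 remains.
J3 = 5: row 3 has {2,3,6,8,9}; col 9 has {1,2,3,4,6,7,8,9}; box has {1,2,3,6,8,9} → only 5 remains.
A4 = 9: row 4 has {1,2,3,4,5,6,7,8}; col 1 has {2,3,4,6,7,8}; box has {2,7,8} → only 9 remains.
D5 = 5: row 5 has {3,6,7,8,9}; col 4 has {1,2,3,4,6,7,8}; box has {1,3,6,7,8} → only 5 remains.
A6 = 5: row 6 has {1,7,8}; col 1 has {2,3,4,6,7,8,9}; box has {2,7,8,9} → only 5 remains.
D6 = 9: row 6 has {1,5,7,8}; col 4 has {1,2,3,4,5,6,7,8}; box has {1,3,5,6,7,8} → only 9 remains.
G6 = 2: row 6 has {1,5,7,8,9}; col 7 has {1,3,4,5,6,7,8,9}; box has {1,3,4,5,6,7,8,9} → only 2 remains.
A5 = 1: row 5 has {3,5,6,7,8,9}; col 1 has {2,3,4,5,6,7,8,9}; box has {2,5,7,8,9} → only 1 remains.
C5 = 4: row 5 has {1,3,5,6,7,8,9}; col 3 has {2,5,8,9}; box has {1,2,5,7,8,9} → only 4 remains.
E5 = 2: row 5 has {1,3,4,5,6,7,8,9}; col 5 has {1,3,5,6,7,8,9}; box has {1,3,5,6,7,8,9} → only 2 remains.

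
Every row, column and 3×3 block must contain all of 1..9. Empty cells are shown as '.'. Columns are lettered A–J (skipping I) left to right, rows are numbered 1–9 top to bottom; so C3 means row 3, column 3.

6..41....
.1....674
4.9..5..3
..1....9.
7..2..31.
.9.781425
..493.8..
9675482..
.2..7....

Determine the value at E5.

6

G3 = 1 (sole candidate).
H3 = 8 (sole candidate).
G4 = 7 (sole candidate).
A6 = 3 (sole candidate).
C6 = 6 (sole candidate).
B7 = 5 (sole candidate).
H7 = 6 (sole candidate).
H8 = 3 (sole candidate).
J8 = 1 (sole candidate).
F9 = 6 (sole candidate).
J9 = 9 (sole candidate).
H1 = 5 (sole candidate).
J1 = 2 (sole candidate).
B3 = 7 (sole candidate).
D3 = 6 (sole candidate).
E3 = 2 (sole candidate).
D4 = 3 (sole candidate).
F4 = 4 (sole candidate).
F5 = 9 (sole candidate).
A7 = 1 (sole candidate).
F7 = 2 (sole candidate).
J7 = 7 (sole candidate).
A9 = 8 (sole candidate).
C9 = 3 (sole candidate).
D9 = 1 (sole candidate).
G9 = 5 (sole candidate).
H9 = 4 (sole candidate).
C1 = 8 (sole candidate).
G1 = 9 (sole candidate).
D2 = 8 (sole candidate).
E2 = 9 (sole candidate).
F2 = 3 (sole candidate).
B4 = 8 (sole candidate).
J4 = 6 (sole candidate).
B5 = 4 (sole candidate).
C5 = 5 (sole candidate).
E5 = 6: row 5 has {1,2,3,4,5,7,9}; col 5 has {1,2,3,4,7,8,9}; box has {1,2,3,4,7,8,9} → only 6 remains.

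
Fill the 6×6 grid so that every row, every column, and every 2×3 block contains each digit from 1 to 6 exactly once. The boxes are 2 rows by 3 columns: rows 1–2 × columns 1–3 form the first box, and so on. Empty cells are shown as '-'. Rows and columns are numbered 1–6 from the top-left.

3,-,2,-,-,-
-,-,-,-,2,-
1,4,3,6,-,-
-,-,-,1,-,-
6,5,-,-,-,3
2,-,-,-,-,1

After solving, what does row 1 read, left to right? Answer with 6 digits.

R3C5 = 5 (sole candidate).
R3C6 = 2 (sole candidate).
R4C1 = 5 (sole candidate).
R4C3 = 6 (sole candidate).
R4C6 = 4 (sole candidate).
R5C5 = 4 (sole candidate).
R6C2 = 3 (sole candidate).
R6C3 = 4 (sole candidate).
R6C4 = 5 (sole candidate).
R6C5 = 6 (sole candidate).
R1C4 = 4: row 1 has {2,3}; col 4 has {1,5,6}; box has {2} → only 4 remains.
R1C5 = 1: row 1 has {2,3,4}; col 5 has {2,4,5,6}; box has {2,4} → only 1 remains.
R2C1 = 4 (sole candidate).
R2C4 = 3 (sole candidate).
R4C2 = 2 (sole candidate).
R4C5 = 3 (sole candidate).
R5C3 = 1 (sole candidate).
R5C4 = 2 (sole candidate).
R1C2 = 6: row 1 has {1,2,3,4}; col 2 has {2,3,4,5}; box has {2,3,4} → only 6 remains.
R1C6 = 5: row 1 has {1,2,3,4,6}; col 6 has {1,2,3,4}; box has {1,2,3,4} → only 5 remains.

362415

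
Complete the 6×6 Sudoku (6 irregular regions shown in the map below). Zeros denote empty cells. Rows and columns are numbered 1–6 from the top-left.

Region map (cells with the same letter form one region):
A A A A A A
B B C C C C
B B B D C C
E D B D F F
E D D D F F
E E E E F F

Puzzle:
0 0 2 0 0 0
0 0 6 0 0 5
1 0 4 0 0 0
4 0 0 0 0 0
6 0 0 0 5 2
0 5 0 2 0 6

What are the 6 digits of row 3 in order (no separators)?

row 3, column 6 = 3: row 3 has {1,4}; col 6 has {2,5,6}; region has {5,6} → only 3 remains.
row 4, column 6 = 1 (sole candidate).
row 6, column 1 = 3 (sole candidate).
row 6, column 3 = 1 (sole candidate).
row 6, column 5 = 4 (sole candidate).
row 1, column 1 = 5 (sole candidate).
row 1, column 6 = 4 (sole candidate).
row 2, column 1 = 2 (sole candidate).
row 2, column 2 = 3 (sole candidate).
row 2, column 5 = 1 (sole candidate).
row 3, column 2 = 6: row 3 has {1,3,4}; col 2 has {3,5}; region has {1,2,3,4} → only 6 remains.
row 3, column 4 = 5: row 3 has {1,3,4,6}; col 4 has {2}; region has {} → only 5 remains.
row 3, column 5 = 2: row 3 has {1,3,4,5,6}; col 5 has {1,4,5}; region has {1,3,5,6} → only 2 remains.

164523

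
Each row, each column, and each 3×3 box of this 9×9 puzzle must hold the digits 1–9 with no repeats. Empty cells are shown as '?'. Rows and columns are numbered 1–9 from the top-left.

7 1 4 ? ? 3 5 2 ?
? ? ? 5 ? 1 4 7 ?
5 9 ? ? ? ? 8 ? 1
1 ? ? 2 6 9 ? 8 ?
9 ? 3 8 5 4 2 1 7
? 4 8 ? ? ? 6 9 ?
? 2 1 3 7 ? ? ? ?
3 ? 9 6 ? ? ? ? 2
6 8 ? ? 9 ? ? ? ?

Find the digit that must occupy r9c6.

r1c4 = 9 (sole candidate).
r1c5 = 8 (sole candidate).
r1c9 = 6 (sole candidate).
r2c5 = 2 (sole candidate).
r3c5 = 4 (sole candidate).
r3c8 = 3 (sole candidate).
r4c7 = 3 (sole candidate).
r5c2 = 6 (sole candidate).
r6c1 = 2 (sole candidate).
r6c6 = 7 (sole candidate).
r6c9 = 5 (sole candidate).
r7c1 = 4 (sole candidate).
r7c7 = 9 (sole candidate).
r7c9 = 8 (sole candidate).
r8c5 = 1 (sole candidate).
r8c7 = 7 (sole candidate).
r9c4 = 4 (sole candidate).
r9c7 = 1 (sole candidate).
r9c8 = 5 (sole candidate).
r9c9 = 3 (sole candidate).
r2c1 = 8 (sole candidate).
r2c2 = 3 (sole candidate).
r2c3 = 6 (sole candidate).
r2c9 = 9 (sole candidate).
r3c3 = 2 (sole candidate).
r3c4 = 7 (sole candidate).
r3c6 = 6 (sole candidate).
r4c9 = 4 (sole candidate).
r6c4 = 1 (sole candidate).
r6c5 = 3 (sole candidate).
r7c6 = 5 (sole candidate).
r7c8 = 6 (sole candidate).
r8c2 = 5 (sole candidate).
r8c6 = 8 (sole candidate).
r8c8 = 4 (sole candidate).
r9c3 = 7 (sole candidate).
r9c6 = 2: row 9 has {1,3,4,5,6,7,8,9}; col 6 has {1,3,4,5,6,7,8,9}; box has {1,3,4,5,6,7,8,9} → only 2 remains.

2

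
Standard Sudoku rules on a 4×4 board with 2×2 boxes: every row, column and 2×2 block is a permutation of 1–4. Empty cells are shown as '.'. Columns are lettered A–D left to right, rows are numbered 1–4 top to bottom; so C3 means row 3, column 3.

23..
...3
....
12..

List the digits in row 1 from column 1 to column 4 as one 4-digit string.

A2 = 4: row 2 has {3}; col 1 has {1,2}; box has {2,3} → only 4 remains.
B2 = 1: row 2 has {3,4}; col 2 has {2,3}; box has {2,3,4} → only 1 remains.
C2 = 2: row 2 has {1,3,4}; col 3 has {}; box has {3} → only 2 remains.
A3 = 3: row 3 has {}; col 1 has {1,2,4}; box has {1,2} → only 3 remains.
B3 = 4: row 3 has {3}; col 2 has {1,2,3}; box has {1,2,3} → only 4 remains.
C3 = 1: row 3 has {3,4}; col 3 has {2}; box has {} → only 1 remains.
D3 = 2: row 3 has {1,3,4}; col 4 has {3}; box has {1} → only 2 remains.
D4 = 4: row 4 has {1,2}; col 4 has {2,3}; box has {1,2} → only 4 remains.
C1 = 4: row 1 has {2,3}; col 3 has {1,2}; box has {2,3} → only 4 remains.
D1 = 1: row 1 has {2,3,4}; col 4 has {2,3,4}; box has {2,3,4} → only 1 remains.

2341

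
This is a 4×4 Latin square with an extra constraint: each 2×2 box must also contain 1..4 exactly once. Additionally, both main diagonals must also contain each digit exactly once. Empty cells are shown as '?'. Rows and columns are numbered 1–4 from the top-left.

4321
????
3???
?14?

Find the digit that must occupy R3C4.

2

R2C2 = 2: row 2 has {}; col 2 has {1,3}; box has {3,4}; main diagonal has {4} → only 2 remains.
R2C3 = 3: row 2 has {2}; col 3 has {2,4}; box has {1,2}; anti-diagonal has {1} → only 3 remains.
R2C4 = 4: row 2 has {2,3}; col 4 has {1}; box has {1,2,3} → only 4 remains.
R3C2 = 4: row 3 has {3}; col 2 has {1,2,3}; box has {1,3}; anti-diagonal has {1,3} → only 4 remains.
R3C3 = 1: row 3 has {3,4}; col 3 has {2,3,4}; box has {4}; main diagonal has {2,4} → only 1 remains.
R3C4 = 2: row 3 has {1,3,4}; col 4 has {1,4}; box has {1,4} → only 2 remains.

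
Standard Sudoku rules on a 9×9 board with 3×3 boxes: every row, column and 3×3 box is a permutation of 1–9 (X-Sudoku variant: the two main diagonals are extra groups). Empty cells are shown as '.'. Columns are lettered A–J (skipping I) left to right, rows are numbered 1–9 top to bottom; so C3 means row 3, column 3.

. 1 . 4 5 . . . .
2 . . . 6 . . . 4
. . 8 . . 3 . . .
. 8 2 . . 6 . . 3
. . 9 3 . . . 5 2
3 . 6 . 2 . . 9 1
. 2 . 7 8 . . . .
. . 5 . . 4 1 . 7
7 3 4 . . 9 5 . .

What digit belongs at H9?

8

C7 = 1: row 7 has {2,7,8}; col 3 has {2,4,5,6,8,9}; box has {2,3,4,5,7}; anti-diagonal has {6,7} → only 1 remains.
F7 = 5: row 7 has {1,2,7,8}; col 6 has {3,4,6,9}; box has {4,7,8,9} → only 5 remains.
B8 = 9: row 8 has {1,4,5,7}; col 2 has {1,2,3,8}; box has {1,2,3,4,5,7}; anti-diagonal has {1,6,7} → only 9 remains.
E8 = 3: row 8 has {1,4,5,7,9}; col 5 has {2,5,6,8}; box has {4,5,7,8,9} → only 3 remains.
E9 = 1: row 9 has {3,4,5,7,9}; col 5 has {2,3,5,6,8}; box has {3,4,5,7,8,9} → only 1 remains.
J9 = 6: row 9 has {1,3,4,5,7,9}; col 9 has {1,2,3,4,7}; box has {1,5,7}; main diagonal has {8} → only 6 remains.
A1 = 9: row 1 has {1,4,5}; col 1 has {2,3,7}; box has {1,2,8}; main diagonal has {6,8} → only 9 remains.
J1 = 8: row 1 has {1,4,5,9}; col 9 has {1,2,3,4,6,7}; box has {4}; anti-diagonal has {1,6,7,9} → only 8 remains.
H2 = 3: row 2 has {2,4,6}; col 8 has {5,9}; box has {4,8}; anti-diagonal has {1,6,7,8,9} → only 3 remains.
G3 = 2: row 3 has {3,8}; col 7 has {1,5}; box has {3,4,8}; anti-diagonal has {1,3,6,7,8,9} → only 2 remains.
E5 = 4: row 5 has {2,3,5,9}; col 5 has {1,2,3,5,6,8}; box has {2,3,6}; main diagonal has {6,8,9}; anti-diagonal has {1,2,3,6,7,8,9} → only 4 remains.
D6 = 5: row 6 has {1,2,3,6,9}; col 4 has {3,4,7}; box has {2,3,4,6}; anti-diagonal has {1,2,3,4,6,7,8,9} → only 5 remains.
F6 = 7: row 6 has {1,2,3,5,6,9}; col 6 has {3,4,5,6,9}; box has {2,3,4,5,6}; main diagonal has {4,6,8,9} → only 7 remains.
A7 = 6: row 7 has {1,2,5,7,8}; col 1 has {2,3,7,9}; box has {1,2,3,4,5,7,9} → only 6 remains.
G7 = 3: row 7 has {1,2,5,6,7,8}; col 7 has {1,2,5}; box has {1,5,6,7}; main diagonal has {4,6,7,8,9} → only 3 remains.
H7 = 4: row 7 has {1,2,3,5,6,7,8}; col 8 has {3,5,9}; box has {1,3,5,6,7} → only 4 remains.
J7 = 9: row 7 has {1,2,3,4,5,6,7,8}; col 9 has {1,2,3,4,6,7,8}; box has {1,3,4,5,6,7} → only 9 remains.
A8 = 8: row 8 has {1,3,4,5,7,9}; col 1 has {2,3,6,7,9}; box has {1,2,3,4,5,6,7,9} → only 8 remains.
H8 = 2: row 8 has {1,3,4,5,7,8,9}; col 8 has {3,4,5,9}; box has {1,3,4,5,6,7,9}; main diagonal has {3,4,6,7,8,9} → only 2 remains.
D9 = 2: row 9 has {1,3,4,5,6,7,9}; col 4 has {3,4,5,7}; box has {1,3,4,5,7,8,9} → only 2 remains.
H9 = 8: row 9 has {1,2,3,4,5,6,7,9}; col 8 has {2,3,4,5,9}; box has {1,2,3,4,5,6,7,9} → only 8 remains.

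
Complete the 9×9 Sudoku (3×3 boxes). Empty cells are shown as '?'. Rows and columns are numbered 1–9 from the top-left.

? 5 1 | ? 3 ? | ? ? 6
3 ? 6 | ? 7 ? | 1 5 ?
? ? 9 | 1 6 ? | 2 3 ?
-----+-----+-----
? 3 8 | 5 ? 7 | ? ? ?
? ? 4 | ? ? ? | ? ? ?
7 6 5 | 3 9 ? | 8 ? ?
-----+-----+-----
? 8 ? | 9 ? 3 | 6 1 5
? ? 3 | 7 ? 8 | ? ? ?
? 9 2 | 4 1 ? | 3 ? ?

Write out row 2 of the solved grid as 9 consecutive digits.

R7C1 = 4 (sole candidate).
R7C3 = 7 (sole candidate).
R7C5 = 2 (sole candidate).
R8C2 = 1 (sole candidate).
R8C5 = 5 (sole candidate).
R9C6 = 6 (sole candidate).
R3C1 = 8 (sole candidate).
R4C5 = 4 (sole candidate).
R4C7 = 9 (sole candidate).
R5C2 = 2 (sole candidate).
R5C5 = 8 (sole candidate).
R5C6 = 1 (sole candidate).
R6C6 = 2 (sole candidate).
R6C8 = 4 (sole candidate).
R6C9 = 1 (sole candidate).
R8C1 = 6 (sole candidate).
R8C7 = 4 (sole candidate).
R9C1 = 5 (sole candidate).
R1C1 = 2 (sole candidate).
R1C4 = 8 (sole candidate).
R1C7 = 7 (sole candidate).
R1C8 = 9 (sole candidate).
R2C2 = 4: row 2 has {1,3,5,6,7}; col 2 has {1,2,3,5,6,8,9}; box has {1,2,3,5,6,8,9} → only 4 remains.
R2C4 = 2: row 2 has {1,3,4,5,6,7}; col 4 has {1,3,4,5,7,8,9}; box has {1,3,6,7,8} → only 2 remains.
R2C6 = 9: row 2 has {1,2,3,4,5,6,7}; col 6 has {1,2,3,6,7,8}; box has {1,2,3,6,7,8} → only 9 remains.
R2C9 = 8: row 2 has {1,2,3,4,5,6,7,9}; col 9 has {1,5,6}; box has {1,2,3,5,6,7,9} → only 8 remains.

346279158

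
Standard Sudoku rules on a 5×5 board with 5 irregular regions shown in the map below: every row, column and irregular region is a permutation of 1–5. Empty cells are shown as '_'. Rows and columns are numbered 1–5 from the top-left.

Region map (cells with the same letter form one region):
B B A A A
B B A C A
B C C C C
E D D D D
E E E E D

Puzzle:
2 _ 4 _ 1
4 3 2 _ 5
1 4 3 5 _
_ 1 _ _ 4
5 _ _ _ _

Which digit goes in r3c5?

r1c2 = 5 (sole candidate).
r1c4 = 3 (sole candidate).
r2c4 = 1 (sole candidate).
r3c5 = 2: row 3 has {1,3,4,5}; col 5 has {1,4,5}; region has {1,3,4,5} → only 2 remains.

2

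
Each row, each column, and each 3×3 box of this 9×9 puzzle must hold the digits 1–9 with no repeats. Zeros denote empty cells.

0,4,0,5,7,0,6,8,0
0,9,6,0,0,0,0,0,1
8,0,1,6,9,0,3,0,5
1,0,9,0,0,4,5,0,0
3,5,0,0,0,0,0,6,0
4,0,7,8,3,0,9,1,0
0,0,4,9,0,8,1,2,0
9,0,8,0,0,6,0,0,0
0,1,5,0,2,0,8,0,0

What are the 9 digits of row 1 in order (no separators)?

r1c1 = 2: row 1 has {4,5,6,7,8}; col 1 has {1,3,4,8,9}; box has {1,4,6,8,9} → only 2 remains.
r1c3 = 3: row 1 has {2,4,5,6,7,8}; col 3 has {1,4,5,6,7,8,9}; box has {1,2,4,6,8,9} → only 3 remains.
r1c6 = 1: row 1 has {2,3,4,5,6,7,8}; col 6 has {4,6,8}; box has {5,6,7,9} → only 1 remains.
r1c9 = 9: row 1 has {1,2,3,4,5,6,7,8}; col 9 has {1,5}; box has {1,3,5,6,8} → only 9 remains.

243571689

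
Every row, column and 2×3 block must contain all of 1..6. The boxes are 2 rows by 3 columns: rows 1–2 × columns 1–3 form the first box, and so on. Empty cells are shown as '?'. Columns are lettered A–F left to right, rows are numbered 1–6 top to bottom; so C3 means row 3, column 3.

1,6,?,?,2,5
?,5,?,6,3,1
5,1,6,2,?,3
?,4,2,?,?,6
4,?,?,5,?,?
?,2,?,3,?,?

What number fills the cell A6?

D1 = 4: row 1 has {1,2,5,6}; col 4 has {2,3,5,6}; box has {1,2,3,5,6} → only 4 remains.
A2 = 2: row 2 has {1,3,5,6}; col 1 has {1,4,5}; box has {1,5,6} → only 2 remains.
C2 = 4: row 2 has {1,2,3,5,6}; col 3 has {2,6}; box has {1,2,5,6} → only 4 remains.
E3 = 4: row 3 has {1,2,3,5,6}; col 5 has {2,3}; box has {2,3,6} → only 4 remains.
A4 = 3: row 4 has {2,4,6}; col 1 has {1,2,4,5}; box has {1,2,4,5,6} → only 3 remains.
D4 = 1: row 4 has {2,3,4,6}; col 4 has {2,3,4,5,6}; box has {2,3,4,6} → only 1 remains.
E4 = 5: row 4 has {1,2,3,4,6}; col 5 has {2,3,4}; box has {1,2,3,4,6} → only 5 remains.
B5 = 3: row 5 has {4,5}; col 2 has {1,2,4,5,6}; box has {2,4} → only 3 remains.
C5 = 1: row 5 has {3,4,5}; col 3 has {2,4,6}; box has {2,3,4} → only 1 remains.
E5 = 6: row 5 has {1,3,4,5}; col 5 has {2,3,4,5}; box has {3,5} → only 6 remains.
F5 = 2: row 5 has {1,3,4,5,6}; col 6 has {1,3,5,6}; box has {3,5,6} → only 2 remains.
A6 = 6: row 6 has {2,3}; col 1 has {1,2,3,4,5}; box has {1,2,3,4} → only 6 remains.

6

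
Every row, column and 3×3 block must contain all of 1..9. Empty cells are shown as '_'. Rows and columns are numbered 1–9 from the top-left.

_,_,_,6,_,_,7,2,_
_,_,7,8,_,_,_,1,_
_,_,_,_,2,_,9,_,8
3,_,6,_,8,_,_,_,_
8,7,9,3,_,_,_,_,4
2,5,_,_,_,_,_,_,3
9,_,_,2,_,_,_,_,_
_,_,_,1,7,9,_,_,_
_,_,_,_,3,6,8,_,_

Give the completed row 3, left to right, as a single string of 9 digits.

163725948

R1C9 = 5 (sole candidate).
R2C9 = 6 (sole candidate).
R8C9 = 2 (sole candidate).
R2C2 = 2 (hidden single in row 2).
R2C5 = 9 (hidden single in row 2).
R1C2 = 9 (hidden single in row 1).
R1C3 = 8 (hidden single in row 1).
R1C6 = 3 (hidden single in row 1).
R2C7 = 3 (hidden single in row 2).
R3C8 = 4: row 3 has {2,8,9}; col 8 has {1,2}; box has {1,2,3,5,6,7,8,9} → only 4 remains.
R6C8 = 8 (hidden single in row 6).
R6C4 = 9 (hidden single in row 6).
R6C6 = 7 (hidden single in row 6).
R3C4 = 7: in row 3, 7 can only go here (every other open cell in that row sees a 7).
R8C2 = 8 (hidden single in row 8).
R7C6 = 8 (hidden single in row 7).
R9C3 = 2 (hidden single in row 9).
R9C1 = 7 (hidden single in column 1).
Singles propagation stalls before every target cell is settled. Branch on R4C2 (candidates {1,4}).
  Try R4C2 = 4: this forces R4C4=5, R6C3=1, R6C7=6, R9C2=1, R9C4=4, R9C9=9, R5C8=5; then R9C8 has no candidate left — contradiction.
So R4C2 = 1.
R6C3 = 4 (sole candidate).
R9C2 = 4 (sole candidate).
R9C4 = 5 (sole candidate).
R9C8 = 9 (sole candidate).
R9C9 = 1 (sole candidate).
R4C4 = 4 (sole candidate).
R7C5 = 4 (sole candidate).
R7C9 = 7 (sole candidate).
R1C5 = 1 (sole candidate).
R3C6 = 5: row 3 has {2,4,7,8,9}; col 6 has {3,6,7,8,9}; box has {1,2,3,6,7,8,9} → only 5 remains.
R4C6 = 2 (sole candidate).
R4C7 = 5 (sole candidate).
R4C8 = 7 (sole candidate).
R4C9 = 9 (sole candidate).
R5C6 = 1 (sole candidate).
R5C8 = 6 (sole candidate).
R6C5 = 6 (sole candidate).
R6C7 = 1 (sole candidate).
R7C7 = 6 (sole candidate).
R8C7 = 4 (sole candidate).
R1C1 = 4 (sole candidate).
R2C1 = 5 (sole candidate).
R2C6 = 4 (sole candidate).
R5C5 = 5 (sole candidate).
R5C7 = 2 (sole candidate).
R7C2 = 3 (sole candidate).
R7C8 = 5 (sole candidate).
R8C1 = 6 (sole candidate).
R8C3 = 5 (sole candidate).
R8C8 = 3 (sole candidate).
R3C1 = 1: row 3 has {2,4,5,7,8,9}; col 1 has {2,3,4,5,6,7,8,9}; box has {2,4,5,7,8,9} → only 1 remains.
R3C2 = 6: row 3 has {1,2,4,5,7,8,9}; col 2 has {1,2,3,4,5,7,8,9}; box has {1,2,4,5,7,8,9} → only 6 remains.
R3C3 = 3: row 3 has {1,2,4,5,6,7,8,9}; col 3 has {2,4,5,6,7,8,9}; box has {1,2,4,5,6,7,8,9} → only 3 remains.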